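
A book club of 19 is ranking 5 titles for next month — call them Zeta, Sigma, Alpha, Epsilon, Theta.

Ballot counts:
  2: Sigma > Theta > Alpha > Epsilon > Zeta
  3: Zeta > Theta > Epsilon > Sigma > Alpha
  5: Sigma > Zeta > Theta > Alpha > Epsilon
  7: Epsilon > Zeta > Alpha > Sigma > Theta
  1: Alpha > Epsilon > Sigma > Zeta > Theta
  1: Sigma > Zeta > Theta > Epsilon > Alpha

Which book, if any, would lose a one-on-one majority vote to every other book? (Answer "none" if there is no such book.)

Alpha

Head-to-head results (19 members):
Zeta vs Sigma: Zeta preferred on 3+7 = 10 ballots; Zeta wins 10–9.
Zeta vs Alpha: Zeta is ranked higher on 3+5+7+1 = 16 ballots, Alpha on 3. Zeta wins 16–3.
Zeta vs Epsilon: Epsilon wins 10–9.
Zeta vs Theta: Zeta, 17–2.
Sigma–Alpha: Sigma 11–8.
Sigma vs Epsilon: Epsilon, 11–8.
Sigma vs Theta: Sigma preferred on 2+5+7+1+1 = 16 ballots; Sigma wins 16–3.
Alpha vs Epsilon: Epsilon, 11–8.
Alpha vs Theta: Alpha is ranked higher on 7+1 = 8 ballots, Theta on 11. Theta wins 11–8.
Epsilon–Theta: Theta 11–8.
Alpha is beaten in every head-to-head and is the Condorcet loser.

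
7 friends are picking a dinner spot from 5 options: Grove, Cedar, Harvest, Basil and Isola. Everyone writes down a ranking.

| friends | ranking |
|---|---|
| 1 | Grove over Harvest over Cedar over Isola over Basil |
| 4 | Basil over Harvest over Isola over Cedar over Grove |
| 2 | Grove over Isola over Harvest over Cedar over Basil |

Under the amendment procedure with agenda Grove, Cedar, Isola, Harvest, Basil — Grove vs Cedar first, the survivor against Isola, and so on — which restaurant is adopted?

Basil

Round 1: Grove vs Cedar — 3–4, Cedar advances.
Round 2: Cedar vs Isola — 1–6, Isola advances.
Round 3: Isola vs Harvest — 2–5, Harvest advances.
Round 4: Harvest vs Basil — 3–4, Basil advances.
Basil survives the agenda.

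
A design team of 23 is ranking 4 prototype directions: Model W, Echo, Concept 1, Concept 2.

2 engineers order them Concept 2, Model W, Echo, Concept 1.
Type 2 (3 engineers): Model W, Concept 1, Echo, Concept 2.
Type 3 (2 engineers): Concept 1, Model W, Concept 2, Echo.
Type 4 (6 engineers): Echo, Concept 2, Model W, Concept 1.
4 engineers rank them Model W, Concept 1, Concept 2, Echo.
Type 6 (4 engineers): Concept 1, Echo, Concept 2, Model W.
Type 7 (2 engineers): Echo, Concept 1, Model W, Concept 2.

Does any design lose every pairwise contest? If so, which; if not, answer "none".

Pairwise majorities:
Model W vs Echo: Echo, 12–11.
Model W vs Concept 1: 2+3+6+4 = 15 for Model W, 8 for Concept 1 — Model W by 15–8.
Model W vs Concept 2: Model W is ranked higher on 3+2+4+2 = 11 ballots, Concept 2 on 12. Concept 2 wins 12–11.
Echo vs Concept 1: 10 to 13, Concept 1.
Echo vs Concept 2: 15 to 8, Echo.
Concept 1–Concept 2: Concept 1 15–8.
No design is winless: Model W beats Concept 1; Echo beats Model W; Concept 1 beats Echo; Concept 2 beats Model W. There is no Condorcet loser.

none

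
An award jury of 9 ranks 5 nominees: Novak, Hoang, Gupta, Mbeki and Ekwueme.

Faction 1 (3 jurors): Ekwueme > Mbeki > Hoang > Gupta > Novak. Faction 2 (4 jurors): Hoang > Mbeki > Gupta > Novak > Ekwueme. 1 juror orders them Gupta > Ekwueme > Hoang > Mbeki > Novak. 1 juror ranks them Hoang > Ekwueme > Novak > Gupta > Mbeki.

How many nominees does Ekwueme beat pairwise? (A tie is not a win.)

Ekwueme against each rival (9 jurors):
Ekwueme–Novak: Ekwueme 5–4.
Ekwueme vs Hoang: Hoang, 5–4.
Ekwueme vs Gupta: 3+1 = 4 for Ekwueme, 5 for Gupta — Gupta by 5–4.
Ekwueme vs Mbeki: Ekwueme preferred on 3+1+1 = 5 ballots; Ekwueme wins 5–4.
Ekwueme beats Novak, Mbeki; loses to Hoang, Gupta — 2 pairwise wins.

2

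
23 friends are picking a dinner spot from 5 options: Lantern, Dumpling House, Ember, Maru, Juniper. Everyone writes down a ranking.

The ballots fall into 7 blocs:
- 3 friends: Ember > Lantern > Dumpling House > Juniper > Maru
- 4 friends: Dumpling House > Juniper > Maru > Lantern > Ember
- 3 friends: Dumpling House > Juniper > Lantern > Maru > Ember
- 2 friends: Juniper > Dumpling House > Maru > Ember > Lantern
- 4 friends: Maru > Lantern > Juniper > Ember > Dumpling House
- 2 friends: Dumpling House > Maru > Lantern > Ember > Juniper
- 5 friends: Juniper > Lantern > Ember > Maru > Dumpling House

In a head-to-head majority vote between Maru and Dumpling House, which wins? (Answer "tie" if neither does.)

Ballots ranking Maru above Dumpling House: 4 + 5 = 9.
Ballots ranking Dumpling House above Maru: 23 − 9 = 14.
Dumpling House wins the head-to-head 14–9.

Dumpling House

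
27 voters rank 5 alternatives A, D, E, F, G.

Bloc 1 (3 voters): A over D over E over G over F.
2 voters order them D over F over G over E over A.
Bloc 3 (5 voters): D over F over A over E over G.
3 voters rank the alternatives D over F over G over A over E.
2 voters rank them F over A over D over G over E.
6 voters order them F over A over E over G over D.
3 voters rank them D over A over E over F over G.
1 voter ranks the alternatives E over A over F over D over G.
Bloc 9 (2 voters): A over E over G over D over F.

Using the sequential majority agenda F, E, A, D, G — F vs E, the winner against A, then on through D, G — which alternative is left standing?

D

Round 1: F vs E — 18–9, F advances.
Round 2: F vs A — 18–9, F advances.
Round 3: F vs D — 9–18, D advances.
Round 4: D vs G — 19–8, D advances.
The agenda winner is D.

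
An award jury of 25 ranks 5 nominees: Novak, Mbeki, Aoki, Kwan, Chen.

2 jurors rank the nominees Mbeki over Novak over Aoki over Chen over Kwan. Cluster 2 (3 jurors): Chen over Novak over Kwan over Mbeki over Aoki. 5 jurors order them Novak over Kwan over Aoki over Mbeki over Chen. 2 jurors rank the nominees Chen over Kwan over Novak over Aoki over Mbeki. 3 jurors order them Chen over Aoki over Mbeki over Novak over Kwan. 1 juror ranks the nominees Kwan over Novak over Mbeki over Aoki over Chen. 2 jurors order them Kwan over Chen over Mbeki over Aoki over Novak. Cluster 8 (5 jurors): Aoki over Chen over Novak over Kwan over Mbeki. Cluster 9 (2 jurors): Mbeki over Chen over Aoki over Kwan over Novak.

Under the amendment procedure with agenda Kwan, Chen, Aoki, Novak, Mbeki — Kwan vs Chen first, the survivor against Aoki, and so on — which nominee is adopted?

Novak

Round 1: Kwan vs Chen — 8–17, Chen advances.
Round 2: Chen vs Aoki — 12–13, Aoki advances.
Round 3: Aoki vs Novak — 12–13, Novak advances.
Round 4: Novak vs Mbeki — 16–9, Novak advances.
Novak survives the agenda.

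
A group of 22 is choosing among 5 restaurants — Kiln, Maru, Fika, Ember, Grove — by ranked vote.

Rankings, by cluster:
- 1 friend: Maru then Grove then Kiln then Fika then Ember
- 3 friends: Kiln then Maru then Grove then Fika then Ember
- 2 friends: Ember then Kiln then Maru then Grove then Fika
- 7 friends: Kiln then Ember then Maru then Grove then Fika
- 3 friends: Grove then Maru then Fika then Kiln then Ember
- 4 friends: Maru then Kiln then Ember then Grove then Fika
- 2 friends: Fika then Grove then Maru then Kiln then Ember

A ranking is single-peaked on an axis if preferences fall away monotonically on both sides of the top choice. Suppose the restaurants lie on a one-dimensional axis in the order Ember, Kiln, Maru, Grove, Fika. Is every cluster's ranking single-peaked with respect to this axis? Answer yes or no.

Axis positions: Ember=1, Kiln=2, Maru=3, Grove=4, Fika=5.
Cluster 1 (peak Maru at position 3): ranking walks positions 3-4-2-5-1, expanding outward from the peak — single-peaked.
Cluster 2 (peak Kiln at position 2): ranking walks positions 2-3-4-5-1, expanding outward from the peak — single-peaked.
Cluster 3 (peak Ember at position 1): ranking walks positions 1-2-3-4-5, expanding outward from the peak — single-peaked.
Cluster 4 (peak Kiln at position 2): ranking walks positions 2-1-3-4-5, expanding outward from the peak — single-peaked.
Cluster 5 (peak Grove at position 4): ranking walks positions 4-3-5-2-1, expanding outward from the peak — single-peaked.
Cluster 6 (peak Maru at position 3): ranking walks positions 3-2-1-4-5, expanding outward from the peak — single-peaked.
Cluster 7 (peak Fika at position 5): ranking walks positions 5-4-3-2-1, expanding outward from the peak — single-peaked.
Every ranking is single-peaked on this axis.

yes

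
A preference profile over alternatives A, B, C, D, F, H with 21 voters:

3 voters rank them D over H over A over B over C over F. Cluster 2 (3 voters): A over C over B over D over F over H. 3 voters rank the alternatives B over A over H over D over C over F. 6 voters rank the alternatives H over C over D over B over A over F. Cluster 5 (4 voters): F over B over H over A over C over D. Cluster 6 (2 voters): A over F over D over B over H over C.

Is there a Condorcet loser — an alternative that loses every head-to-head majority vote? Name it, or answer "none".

Head-to-head results (21 voters):
A vs B: 3+3+2 = 8 for A, 13 for B — B by 13–8.
A vs C: A is ranked higher on 3+3+3+4+2 = 15 ballots, C on 6. A wins 15–6.
A vs D: A wins 12–9.
A vs F: 17 to 4, A.
A vs H: H, 13–8.
B vs C: 12 to 9, B.
B vs D: 3+3+4 = 10 for B, 11 for D — D by 11–10.
B vs F: B, 15–6.
B vs H: B is ranked higher on 3+3+4+2 = 12 ballots, H on 9. B wins 12–9.
C–D: C 13–8.
C vs F: C, 15–6.
C vs H: H, 18–3.
D vs F: D is ranked higher on 3+3+3+6 = 15 ballots, F on 6. D wins 15–6.
D vs H: H, 13–8.
F–H: H 12–9.
F loses to every other alternative — it is the Condorcet loser.

F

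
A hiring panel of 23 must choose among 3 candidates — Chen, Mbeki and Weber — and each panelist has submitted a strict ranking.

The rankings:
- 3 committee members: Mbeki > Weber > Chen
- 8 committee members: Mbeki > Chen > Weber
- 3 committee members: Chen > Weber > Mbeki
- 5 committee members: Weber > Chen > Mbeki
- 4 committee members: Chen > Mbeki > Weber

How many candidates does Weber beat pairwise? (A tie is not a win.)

0

Weber against each rival (23 committee members):
Weber vs Chen: 8 to 15, Chen.
Weber vs Mbeki: Mbeki, 15–8.
Weber beats no one; loses to Chen, Mbeki — 0 pairwise wins.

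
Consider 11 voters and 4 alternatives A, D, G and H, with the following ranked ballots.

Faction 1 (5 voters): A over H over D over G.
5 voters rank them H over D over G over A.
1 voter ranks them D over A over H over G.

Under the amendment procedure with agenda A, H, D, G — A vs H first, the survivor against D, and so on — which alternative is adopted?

D

Round 1: A vs H — 6–5, A advances.
Round 2: A vs D — 5–6, D advances.
Round 3: D vs G — 11–0, D advances.
D survives the agenda.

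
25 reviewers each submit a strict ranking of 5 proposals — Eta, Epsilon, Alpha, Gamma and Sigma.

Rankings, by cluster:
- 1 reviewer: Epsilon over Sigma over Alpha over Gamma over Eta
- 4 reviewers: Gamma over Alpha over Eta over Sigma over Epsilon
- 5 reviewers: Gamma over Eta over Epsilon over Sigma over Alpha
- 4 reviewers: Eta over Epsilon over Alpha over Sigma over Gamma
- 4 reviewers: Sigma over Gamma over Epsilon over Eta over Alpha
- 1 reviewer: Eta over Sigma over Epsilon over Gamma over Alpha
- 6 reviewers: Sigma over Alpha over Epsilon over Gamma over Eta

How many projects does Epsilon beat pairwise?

1

Epsilon against each rival (25 reviewers):
Epsilon vs Eta: 1+4+6 = 11 for Epsilon, 14 for Eta — Eta by 14–11.
Epsilon vs Alpha: Epsilon, 15–10.
Epsilon vs Gamma: Epsilon preferred on 1+4+1+6 = 12 ballots; Gamma wins 13–12.
Epsilon–Sigma: Sigma 15–10.
Epsilon beats Alpha; loses to Eta, Gamma, Sigma — 1 pairwise win.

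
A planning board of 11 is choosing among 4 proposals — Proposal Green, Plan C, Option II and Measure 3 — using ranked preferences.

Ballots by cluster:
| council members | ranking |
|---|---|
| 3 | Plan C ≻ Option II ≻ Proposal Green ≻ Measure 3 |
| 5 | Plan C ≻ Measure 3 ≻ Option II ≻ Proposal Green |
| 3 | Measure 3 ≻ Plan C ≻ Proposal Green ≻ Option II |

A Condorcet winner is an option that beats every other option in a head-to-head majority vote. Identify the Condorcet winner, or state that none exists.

Check each pair by majority over 11 ballots:
Proposal Green vs Plan C: Proposal Green preferred on 0 ballots; Plan C wins 11–0.
Proposal Green vs Option II: Proposal Green is ranked higher on 3 ballots, Option II on 8. Option II wins 8–3.
Proposal Green vs Measure 3: Proposal Green is ranked higher on 3 ballots, Measure 3 on 8. Measure 3 wins 8–3.
Plan C vs Option II: Plan C preferred on 3+5+3 = 11 ballots; Plan C wins 11–0.
Plan C vs Measure 3: Plan C preferred on 3+5 = 8 ballots; Plan C wins 8–3.
Option II vs Measure 3: 3 for Option II, 8 for Measure 3 — Measure 3 by 8–3.
Only Plan C has no losses; Plan C is the Condorcet winner.

Plan C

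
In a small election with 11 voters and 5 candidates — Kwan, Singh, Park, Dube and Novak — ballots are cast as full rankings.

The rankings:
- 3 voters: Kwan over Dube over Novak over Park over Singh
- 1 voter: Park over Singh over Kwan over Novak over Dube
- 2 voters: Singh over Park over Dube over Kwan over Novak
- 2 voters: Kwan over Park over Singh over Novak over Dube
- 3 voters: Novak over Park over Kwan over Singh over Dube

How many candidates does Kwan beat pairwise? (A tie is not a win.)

Kwan against each rival (11 voters):
Kwan–Singh: Kwan 8–3.
Kwan vs Park: Kwan is ranked higher on 3+2 = 5 ballots, Park on 6. Park wins 6–5.
Kwan vs Dube: Kwan is ranked higher on 3+1+2+3 = 9 ballots, Dube on 2. Kwan wins 9–2.
Kwan vs Novak: Kwan wins 8–3.
Kwan beats Singh, Dube, Novak; loses to Park — 3 pairwise wins.

3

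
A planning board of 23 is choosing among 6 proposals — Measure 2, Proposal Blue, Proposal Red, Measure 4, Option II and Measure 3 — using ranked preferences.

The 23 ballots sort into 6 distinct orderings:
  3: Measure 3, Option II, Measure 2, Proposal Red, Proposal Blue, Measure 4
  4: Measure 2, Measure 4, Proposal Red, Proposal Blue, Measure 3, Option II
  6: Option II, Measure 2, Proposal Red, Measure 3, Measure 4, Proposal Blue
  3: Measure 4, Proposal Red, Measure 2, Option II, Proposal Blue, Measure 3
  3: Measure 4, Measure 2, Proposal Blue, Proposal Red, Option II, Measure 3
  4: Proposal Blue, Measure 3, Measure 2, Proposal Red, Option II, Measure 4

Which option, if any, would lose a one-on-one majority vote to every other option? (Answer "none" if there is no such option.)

Head-to-head results (23 council members):
Measure 2 vs Proposal Blue: Measure 2 is ranked higher on 3+4+6+3+3 = 19 ballots, Proposal Blue on 4. Measure 2 wins 19–4.
Measure 2 vs Proposal Red: Measure 2, 20–3.
Measure 2–Measure 4: Measure 2 17–6.
Measure 2 vs Option II: Measure 2 wins 14–9.
Measure 2 vs Measure 3: 16 to 7, Measure 2.
Proposal Blue vs Proposal Red: Proposal Blue preferred on 3+4 = 7 ballots; Proposal Red wins 16–7.
Proposal Blue–Measure 4: Measure 4 16–7.
Proposal Blue vs Option II: Option II, 12–11.
Proposal Blue vs Measure 3: 4+3+3+4 = 14 for Proposal Blue, 9 for Measure 3 — Proposal Blue by 14–9.
Proposal Red vs Measure 4: Proposal Red, 13–10.
Proposal Red vs Option II: Proposal Red, 14–9.
Proposal Red vs Measure 3: Proposal Red, 16–7.
Measure 4 vs Option II: Measure 4 is ranked higher on 4+3+3 = 10 ballots, Option II on 13. Option II wins 13–10.
Measure 4 vs Measure 3: 10 to 13, Measure 3.
Option II vs Measure 3: 12 to 11, Option II.
No option is winless: Measure 2 beats Proposal Blue; Proposal Blue beats Measure 3; Proposal Red beats Proposal Blue; Measure 4 beats Proposal Blue; Option II beats Proposal Blue; Measure 3 beats Measure 4. There is no Condorcet loser.

none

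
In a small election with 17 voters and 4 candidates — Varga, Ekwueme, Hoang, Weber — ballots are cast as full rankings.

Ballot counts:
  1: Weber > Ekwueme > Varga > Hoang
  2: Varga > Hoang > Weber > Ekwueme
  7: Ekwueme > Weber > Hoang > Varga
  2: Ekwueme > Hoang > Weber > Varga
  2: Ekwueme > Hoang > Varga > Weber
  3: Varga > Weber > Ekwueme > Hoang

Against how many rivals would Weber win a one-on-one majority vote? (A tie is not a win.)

Weber against each rival (17 voters):
Weber vs Varga: 1+7+2 = 10 for Weber, 7 for Varga — Weber by 10–7.
Weber vs Ekwueme: Ekwueme wins 11–6.
Weber vs Hoang: Weber, 11–6.
Weber beats Varga, Hoang; loses to Ekwueme — 2 pairwise wins.

2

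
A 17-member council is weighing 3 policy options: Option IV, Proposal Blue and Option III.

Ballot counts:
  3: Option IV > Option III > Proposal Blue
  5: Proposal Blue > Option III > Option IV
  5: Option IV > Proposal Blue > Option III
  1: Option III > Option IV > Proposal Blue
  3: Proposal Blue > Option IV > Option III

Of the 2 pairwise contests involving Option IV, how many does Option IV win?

Option IV against each rival (17 council members):
Option IV vs Proposal Blue: Option IV wins 9–8.
Option IV vs Option III: 3+5+3 = 11 for Option IV, 6 for Option III — Option IV by 11–6.
Option IV beats Proposal Blue, Option III — 2 pairwise wins.

2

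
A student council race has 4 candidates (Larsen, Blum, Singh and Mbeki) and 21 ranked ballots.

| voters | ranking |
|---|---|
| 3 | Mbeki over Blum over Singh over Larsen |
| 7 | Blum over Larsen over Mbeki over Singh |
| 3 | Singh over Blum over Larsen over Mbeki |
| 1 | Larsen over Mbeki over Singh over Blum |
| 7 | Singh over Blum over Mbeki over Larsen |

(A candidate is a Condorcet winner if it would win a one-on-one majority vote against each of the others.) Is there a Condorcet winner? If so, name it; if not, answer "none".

Pairwise majorities:
Larsen vs Blum: Blum wins 20–1.
Larsen–Singh: Singh 13–8.
Larsen–Mbeki: Larsen 11–10.
Blum vs Singh: Singh, 11–10.
Blum vs Mbeki: Blum, 17–4.
Singh vs Mbeki: Mbeki wins 11–10.
No candidate is unbeaten: Larsen loses to Blum; Blum loses to Singh; Singh loses to Mbeki; Mbeki loses to Larsen. In particular Larsen > Mbeki > Singh > Larsen is a majority cycle — no Condorcet winner exists.

none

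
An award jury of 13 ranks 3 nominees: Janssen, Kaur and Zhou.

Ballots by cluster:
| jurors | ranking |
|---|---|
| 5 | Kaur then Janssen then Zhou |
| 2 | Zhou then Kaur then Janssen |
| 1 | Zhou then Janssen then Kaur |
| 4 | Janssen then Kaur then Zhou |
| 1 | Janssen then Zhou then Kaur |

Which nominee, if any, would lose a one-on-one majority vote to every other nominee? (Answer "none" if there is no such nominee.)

Pairwise majorities:
Janssen vs Kaur: Kaur, 7–6.
Janssen vs Zhou: Janssen is ranked higher on 5+4+1 = 10 ballots, Zhou on 3. Janssen wins 10–3.
Kaur–Zhou: Kaur 9–4.
Only Zhou has no wins; Zhou is the Condorcet loser.

Zhou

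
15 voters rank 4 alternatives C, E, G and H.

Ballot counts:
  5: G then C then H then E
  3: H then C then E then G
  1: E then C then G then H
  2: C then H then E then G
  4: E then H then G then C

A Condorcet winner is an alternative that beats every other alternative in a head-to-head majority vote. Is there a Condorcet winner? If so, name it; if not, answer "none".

none

Check each pair by majority over 15 ballots:
C vs E: C, 10–5.
C vs G: 6 to 9, G.
C vs H: C, 8–7.
E vs G: E is ranked higher on 3+1+2+4 = 10 ballots, G on 5. E wins 10–5.
E vs H: E preferred on 1+4 = 5 ballots; H wins 10–5.
G vs H: G preferred on 5+1 = 6 ballots; H wins 9–6.
No alternative is unbeaten: C loses to G; E loses to C; G loses to E; H loses to C. In particular C beats E beats G beats C is a majority cycle — no Condorcet winner exists.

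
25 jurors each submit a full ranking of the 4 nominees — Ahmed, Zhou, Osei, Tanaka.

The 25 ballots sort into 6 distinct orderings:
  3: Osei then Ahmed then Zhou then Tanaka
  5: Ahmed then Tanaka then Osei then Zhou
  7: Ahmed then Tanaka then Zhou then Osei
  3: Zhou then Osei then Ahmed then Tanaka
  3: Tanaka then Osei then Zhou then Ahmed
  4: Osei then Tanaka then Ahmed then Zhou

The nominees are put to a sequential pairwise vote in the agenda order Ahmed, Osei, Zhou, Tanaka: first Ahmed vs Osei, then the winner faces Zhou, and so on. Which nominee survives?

Round 1: Ahmed vs Osei — 12–13, Osei advances.
Round 2: Osei vs Zhou — 15–10, Osei advances.
Round 3: Osei vs Tanaka — 10–15, Tanaka advances.
The agenda winner is Tanaka.

Tanaka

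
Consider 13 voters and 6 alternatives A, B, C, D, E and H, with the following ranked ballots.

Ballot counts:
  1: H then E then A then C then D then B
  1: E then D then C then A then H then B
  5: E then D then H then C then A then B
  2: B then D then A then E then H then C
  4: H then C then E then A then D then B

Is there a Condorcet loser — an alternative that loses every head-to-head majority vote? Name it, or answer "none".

Pairwise majorities:
A vs B: A wins 11–2.
A vs C: C wins 10–3.
A vs D: 5 to 8, D.
A vs E: E wins 11–2.
A vs H: H wins 10–3.
B–C: C 11–2.
B–D: D 11–2.
B vs E: B is ranked higher on 2 ballots, E on 11. E wins 11–2.
B vs H: H, 11–2.
C vs D: C preferred on 1+4 = 5 ballots; D wins 8–5.
C vs E: C preferred on 4 ballots; E wins 9–4.
C vs H: 1 for C, 12 for H — H by 12–1.
D vs E: E, 11–2.
D vs H: 8 to 5, D.
E vs H: 8 to 5, E.
Only B has no wins; B is the Condorcet loser.

B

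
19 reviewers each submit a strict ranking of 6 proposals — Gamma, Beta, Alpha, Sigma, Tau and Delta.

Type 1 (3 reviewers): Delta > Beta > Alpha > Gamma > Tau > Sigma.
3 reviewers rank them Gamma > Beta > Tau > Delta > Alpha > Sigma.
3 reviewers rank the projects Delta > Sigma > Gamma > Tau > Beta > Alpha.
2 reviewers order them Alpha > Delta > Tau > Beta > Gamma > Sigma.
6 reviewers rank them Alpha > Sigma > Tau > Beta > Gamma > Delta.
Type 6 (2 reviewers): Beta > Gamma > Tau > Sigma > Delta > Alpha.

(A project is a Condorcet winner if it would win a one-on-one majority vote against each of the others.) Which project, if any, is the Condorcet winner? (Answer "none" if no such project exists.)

Head-to-head results (19 reviewers):
Gamma vs Beta: Beta wins 13–6.
Gamma vs Alpha: Alpha wins 11–8.
Gamma–Sigma: Gamma 10–9.
Gamma–Tau: Gamma 11–8.
Gamma vs Delta: Gamma, 11–8.
Beta vs Alpha: Beta wins 11–8.
Beta–Sigma: Beta 10–9.
Beta vs Tau: Tau wins 11–8.
Beta vs Delta: Beta wins 11–8.
Alpha vs Sigma: Alpha, 14–5.
Alpha vs Tau: Alpha, 11–8.
Alpha vs Delta: Delta wins 11–8.
Sigma–Tau: Tau 10–9.
Sigma vs Delta: Delta wins 11–8.
Tau vs Delta: Tau wins 11–8.
Every project loses at least once (Gamma loses to Beta; Beta loses to Tau; Alpha loses to Beta; Sigma loses to Gamma; Tau loses to Gamma; Delta loses to Gamma). The majority relation contains the cycle Gamma → Tau → Beta → Gamma, so there is no Condorcet winner.

none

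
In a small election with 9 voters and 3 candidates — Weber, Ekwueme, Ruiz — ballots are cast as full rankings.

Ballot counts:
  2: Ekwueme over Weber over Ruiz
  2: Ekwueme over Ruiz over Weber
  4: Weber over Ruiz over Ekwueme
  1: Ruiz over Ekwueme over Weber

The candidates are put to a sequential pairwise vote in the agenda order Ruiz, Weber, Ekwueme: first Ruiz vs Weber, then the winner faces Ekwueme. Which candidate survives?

Ekwueme

Round 1: Ruiz vs Weber — 3–6, Weber advances.
Round 2: Weber vs Ekwueme — 4–5, Ekwueme advances.
The agenda winner is Ekwueme.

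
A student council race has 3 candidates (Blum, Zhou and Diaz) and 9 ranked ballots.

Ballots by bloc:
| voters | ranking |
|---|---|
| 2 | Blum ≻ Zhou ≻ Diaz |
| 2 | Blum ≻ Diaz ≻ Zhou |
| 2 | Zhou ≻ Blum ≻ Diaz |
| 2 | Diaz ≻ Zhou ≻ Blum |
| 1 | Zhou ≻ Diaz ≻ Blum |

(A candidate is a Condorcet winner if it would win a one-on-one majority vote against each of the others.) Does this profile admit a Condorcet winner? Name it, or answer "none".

Zhou

Check each pair by majority over 9 ballots:
Blum vs Zhou: Blum preferred on 2+2 = 4 ballots; Zhou wins 5–4.
Blum vs Diaz: Blum is ranked higher on 2+2+2 = 6 ballots, Diaz on 3. Blum wins 6–3.
Zhou vs Diaz: Zhou is ranked higher on 2+2+1 = 5 ballots, Diaz on 4. Zhou wins 5–4.
Zhou defeats every rival head-to-head and is the Condorcet winner.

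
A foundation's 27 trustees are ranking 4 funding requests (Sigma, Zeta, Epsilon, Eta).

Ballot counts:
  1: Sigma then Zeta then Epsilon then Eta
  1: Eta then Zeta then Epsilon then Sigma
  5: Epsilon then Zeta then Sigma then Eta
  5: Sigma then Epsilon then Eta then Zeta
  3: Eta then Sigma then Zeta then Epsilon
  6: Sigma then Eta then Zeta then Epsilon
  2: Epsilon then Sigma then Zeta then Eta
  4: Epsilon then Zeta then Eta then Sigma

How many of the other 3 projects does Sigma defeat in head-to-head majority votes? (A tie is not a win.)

Sigma against each rival (27 reviewers):
Sigma vs Zeta: 17 to 10, Sigma.
Sigma vs Epsilon: Sigma wins 15–12.
Sigma vs Eta: Sigma wins 19–8.
Sigma beats Zeta, Epsilon, Eta — 3 pairwise wins.

3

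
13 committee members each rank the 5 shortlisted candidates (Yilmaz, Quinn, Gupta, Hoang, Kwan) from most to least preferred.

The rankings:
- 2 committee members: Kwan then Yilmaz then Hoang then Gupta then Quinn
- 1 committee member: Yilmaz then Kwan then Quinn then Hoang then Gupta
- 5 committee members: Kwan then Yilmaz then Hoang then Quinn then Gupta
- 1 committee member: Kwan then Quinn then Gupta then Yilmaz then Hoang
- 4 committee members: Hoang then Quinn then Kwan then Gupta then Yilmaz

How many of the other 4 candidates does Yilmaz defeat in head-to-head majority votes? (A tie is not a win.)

Yilmaz against each rival (13 committee members):
Yilmaz vs Quinn: 8 to 5, Yilmaz.
Yilmaz vs Gupta: Yilmaz is ranked higher on 2+1+5 = 8 ballots, Gupta on 5. Yilmaz wins 8–5.
Yilmaz vs Hoang: Yilmaz, 9–4.
Yilmaz vs Kwan: Kwan wins 12–1.
Yilmaz beats Quinn, Gupta, Hoang; loses to Kwan — 3 pairwise wins.

3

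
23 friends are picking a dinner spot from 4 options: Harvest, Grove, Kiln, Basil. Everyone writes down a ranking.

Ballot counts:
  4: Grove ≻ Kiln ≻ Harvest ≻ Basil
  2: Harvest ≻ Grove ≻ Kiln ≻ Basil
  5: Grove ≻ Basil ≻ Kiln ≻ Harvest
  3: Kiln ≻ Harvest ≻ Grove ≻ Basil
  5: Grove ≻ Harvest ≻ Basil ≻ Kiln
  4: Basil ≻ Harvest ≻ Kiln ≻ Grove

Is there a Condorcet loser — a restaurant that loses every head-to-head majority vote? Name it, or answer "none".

none

Head-to-head results (23 friends):
Harvest vs Grove: Harvest is ranked higher on 2+3+4 = 9 ballots, Grove on 14. Grove wins 14–9.
Harvest vs Kiln: 11 to 12, Kiln.
Harvest vs Basil: Harvest preferred on 4+2+3+5 = 14 ballots; Harvest wins 14–9.
Grove vs Kiln: Grove is ranked higher on 4+2+5+5 = 16 ballots, Kiln on 7. Grove wins 16–7.
Grove vs Basil: 19 to 4, Grove.
Kiln–Basil: Basil 14–9.
Each restaurant has at least one pairwise win (Harvest beats Basil; Grove beats Harvest; Kiln beats Harvest; Basil beats Kiln) — no Condorcet loser.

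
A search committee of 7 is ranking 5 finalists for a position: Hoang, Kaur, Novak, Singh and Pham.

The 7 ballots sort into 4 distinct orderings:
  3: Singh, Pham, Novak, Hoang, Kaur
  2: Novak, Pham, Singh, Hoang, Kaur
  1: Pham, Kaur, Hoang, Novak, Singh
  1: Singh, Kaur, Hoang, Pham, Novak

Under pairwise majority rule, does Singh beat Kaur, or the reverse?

Ballots ranking Singh above Kaur: 3 + 2 + 1 = 6.
Ballots ranking Kaur above Singh: 7 − 6 = 1.
Singh wins the head-to-head 6–1.

Singh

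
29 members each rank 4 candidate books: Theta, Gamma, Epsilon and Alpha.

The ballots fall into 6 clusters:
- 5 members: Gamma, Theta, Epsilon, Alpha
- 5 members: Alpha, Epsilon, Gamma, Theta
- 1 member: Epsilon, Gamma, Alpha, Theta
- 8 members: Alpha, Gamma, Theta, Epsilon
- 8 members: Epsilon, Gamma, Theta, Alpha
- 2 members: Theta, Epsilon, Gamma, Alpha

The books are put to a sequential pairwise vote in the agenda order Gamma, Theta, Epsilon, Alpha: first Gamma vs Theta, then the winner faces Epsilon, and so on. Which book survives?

Round 1: Gamma vs Theta — 27–2, Gamma advances.
Round 2: Gamma vs Epsilon — 13–16, Epsilon advances.
Round 3: Epsilon vs Alpha — 16–13, Epsilon advances.
Epsilon survives the agenda.

Epsilon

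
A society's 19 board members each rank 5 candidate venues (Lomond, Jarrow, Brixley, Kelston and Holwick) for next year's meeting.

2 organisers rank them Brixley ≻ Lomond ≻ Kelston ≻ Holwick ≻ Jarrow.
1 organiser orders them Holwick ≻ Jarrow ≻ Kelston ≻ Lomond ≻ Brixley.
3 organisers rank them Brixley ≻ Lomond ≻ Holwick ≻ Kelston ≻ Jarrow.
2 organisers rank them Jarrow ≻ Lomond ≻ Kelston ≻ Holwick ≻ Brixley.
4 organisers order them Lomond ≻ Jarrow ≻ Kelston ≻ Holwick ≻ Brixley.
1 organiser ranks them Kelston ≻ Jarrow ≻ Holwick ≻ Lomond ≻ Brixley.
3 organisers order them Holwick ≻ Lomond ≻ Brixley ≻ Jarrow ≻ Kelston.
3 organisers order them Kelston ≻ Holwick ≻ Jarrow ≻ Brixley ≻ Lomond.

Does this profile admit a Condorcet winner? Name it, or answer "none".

Check each pair by majority over 19 ballots:
Lomond–Jarrow: Lomond 12–7.
Lomond vs Brixley: Lomond preferred on 1+2+4+1+3 = 11 ballots; Lomond wins 11–8.
Lomond–Kelston: Lomond 14–5.
Lomond vs Holwick: Lomond wins 11–8.
Jarrow vs Brixley: 1+2+4+1+3 = 11 for Jarrow, 8 for Brixley — Jarrow by 11–8.
Jarrow vs Kelston: Jarrow preferred on 1+2+4+3 = 10 ballots; Jarrow wins 10–9.
Jarrow vs Holwick: Jarrow preferred on 2+4+1 = 7 ballots; Holwick wins 12–7.
Brixley vs Kelston: Kelston, 11–8.
Brixley vs Holwick: 5 to 14, Holwick.
Kelston–Holwick: Kelston 12–7.
Only Lomond has no losses; Lomond is the Condorcet winner.

Lomond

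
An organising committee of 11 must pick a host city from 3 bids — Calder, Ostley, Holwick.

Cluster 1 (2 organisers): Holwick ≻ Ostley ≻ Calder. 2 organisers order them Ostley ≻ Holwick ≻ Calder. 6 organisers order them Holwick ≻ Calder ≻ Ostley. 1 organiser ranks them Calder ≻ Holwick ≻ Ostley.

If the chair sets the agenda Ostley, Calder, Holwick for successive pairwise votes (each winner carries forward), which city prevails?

Holwick

Round 1: Ostley vs Calder — 4–7, Calder advances.
Round 2: Calder vs Holwick — 1–10, Holwick advances.
The agenda winner is Holwick.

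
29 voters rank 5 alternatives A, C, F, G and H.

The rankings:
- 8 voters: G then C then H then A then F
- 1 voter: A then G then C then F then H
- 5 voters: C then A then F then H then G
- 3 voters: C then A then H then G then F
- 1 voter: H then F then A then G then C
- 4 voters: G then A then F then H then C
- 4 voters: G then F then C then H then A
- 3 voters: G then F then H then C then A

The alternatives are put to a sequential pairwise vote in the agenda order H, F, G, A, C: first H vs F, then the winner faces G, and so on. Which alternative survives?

G

Round 1: H vs F — 12–17, F advances.
Round 2: F vs G — 6–23, G advances.
Round 3: G vs A — 19–10, G advances.
Round 4: G vs C — 21–8, G advances.
G survives the agenda.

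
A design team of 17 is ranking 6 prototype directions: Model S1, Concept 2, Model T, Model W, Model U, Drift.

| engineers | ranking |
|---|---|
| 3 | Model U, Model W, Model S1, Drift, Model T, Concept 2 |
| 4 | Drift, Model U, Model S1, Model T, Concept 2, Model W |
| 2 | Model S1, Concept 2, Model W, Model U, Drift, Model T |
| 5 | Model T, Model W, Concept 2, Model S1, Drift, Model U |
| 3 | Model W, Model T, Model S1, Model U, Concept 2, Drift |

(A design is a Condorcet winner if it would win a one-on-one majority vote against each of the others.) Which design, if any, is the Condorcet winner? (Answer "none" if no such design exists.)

none

Head-to-head results (17 engineers):
Model S1 vs Concept 2: Model S1 wins 12–5.
Model S1–Model T: Model S1 9–8.
Model S1 vs Model W: Model W, 11–6.
Model S1 vs Model U: Model S1 is ranked higher on 2+5+3 = 10 ballots, Model U on 7. Model S1 wins 10–7.
Model S1 vs Drift: 3+2+5+3 = 13 for Model S1, 4 for Drift — Model S1 by 13–4.
Concept 2 vs Model T: 2 to 15, Model T.
Concept 2 vs Model W: Model W wins 11–6.
Concept 2–Model U: Model U 10–7.
Concept 2 vs Drift: Concept 2, 10–7.
Model T–Model W: Model T 9–8.
Model T vs Model U: Model U, 9–8.
Model T vs Drift: Model T is ranked higher on 5+3 = 8 ballots, Drift on 9. Drift wins 9–8.
Model W vs Model U: Model W, 10–7.
Model W–Drift: Model W 13–4.
Model U vs Drift: 8 to 9, Drift.
Every design loses at least once (Model S1 loses to Model W; Concept 2 loses to Model S1; Model T loses to Model S1; Model W loses to Model T; Model U loses to Model S1; Drift loses to Model S1). The majority relation contains the cycle Model S1 → Model T → Model W → Model S1, so there is no Condorcet winner.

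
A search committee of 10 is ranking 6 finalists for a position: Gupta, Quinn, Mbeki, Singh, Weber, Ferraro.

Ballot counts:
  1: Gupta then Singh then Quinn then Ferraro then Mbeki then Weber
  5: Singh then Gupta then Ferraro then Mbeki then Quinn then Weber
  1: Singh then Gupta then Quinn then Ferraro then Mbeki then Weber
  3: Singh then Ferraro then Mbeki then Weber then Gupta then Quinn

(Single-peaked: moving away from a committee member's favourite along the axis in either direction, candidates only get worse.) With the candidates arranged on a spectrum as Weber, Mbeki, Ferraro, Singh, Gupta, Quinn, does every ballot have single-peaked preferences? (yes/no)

yes

Axis positions: Weber=1, Mbeki=2, Ferraro=3, Singh=4, Gupta=5, Quinn=6.
Faction 1 (peak Gupta at position 5): ranking walks positions 5-4-6-3-2-1, expanding outward from the peak — single-peaked.
Faction 2 (peak Singh at position 4): ranking walks positions 4-5-3-2-6-1, expanding outward from the peak — single-peaked.
Faction 3 (peak Singh at position 4): ranking walks positions 4-5-6-3-2-1, expanding outward from the peak — single-peaked.
Faction 4 (peak Singh at position 4): ranking walks positions 4-3-2-1-5-6, expanding outward from the peak — single-peaked.
Every ranking is single-peaked on this axis.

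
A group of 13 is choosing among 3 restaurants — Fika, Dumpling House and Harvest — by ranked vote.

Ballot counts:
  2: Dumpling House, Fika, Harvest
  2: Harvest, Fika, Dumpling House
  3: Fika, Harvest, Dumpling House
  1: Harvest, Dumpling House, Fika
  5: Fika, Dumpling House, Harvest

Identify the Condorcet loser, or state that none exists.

Head-to-head results (13 friends):
Fika vs Dumpling House: Fika is ranked higher on 2+3+5 = 10 ballots, Dumpling House on 3. Fika wins 10–3.
Fika vs Harvest: Fika wins 10–3.
Dumpling House–Harvest: Dumpling House 7–6.
Harvest is beaten in every head-to-head and is the Condorcet loser.

Harvest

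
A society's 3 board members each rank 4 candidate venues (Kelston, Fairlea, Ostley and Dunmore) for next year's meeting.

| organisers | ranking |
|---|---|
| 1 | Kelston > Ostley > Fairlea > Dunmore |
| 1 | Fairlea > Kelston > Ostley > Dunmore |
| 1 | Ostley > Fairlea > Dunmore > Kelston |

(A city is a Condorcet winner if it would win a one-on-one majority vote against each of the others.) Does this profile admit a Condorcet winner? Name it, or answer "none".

none

Pairwise majorities:
Kelston vs Fairlea: 1 to 2, Fairlea.
Kelston vs Ostley: Kelston preferred on 1+1 = 2 ballots; Kelston wins 2–1.
Kelston vs Dunmore: 2 to 1, Kelston.
Fairlea vs Ostley: 1 for Fairlea, 2 for Ostley — Ostley by 2–1.
Fairlea vs Dunmore: Fairlea preferred on 1+1+1 = 3 ballots; Fairlea wins 3–0.
Ostley vs Dunmore: 3 to 0, Ostley.
Each city drops at least one matchup (Kelston loses to Fairlea; Fairlea loses to Ostley; Ostley loses to Kelston; Dunmore loses to Kelston); the cycle Kelston → Ostley → Fairlea → Kelston rules out a Condorcet winner.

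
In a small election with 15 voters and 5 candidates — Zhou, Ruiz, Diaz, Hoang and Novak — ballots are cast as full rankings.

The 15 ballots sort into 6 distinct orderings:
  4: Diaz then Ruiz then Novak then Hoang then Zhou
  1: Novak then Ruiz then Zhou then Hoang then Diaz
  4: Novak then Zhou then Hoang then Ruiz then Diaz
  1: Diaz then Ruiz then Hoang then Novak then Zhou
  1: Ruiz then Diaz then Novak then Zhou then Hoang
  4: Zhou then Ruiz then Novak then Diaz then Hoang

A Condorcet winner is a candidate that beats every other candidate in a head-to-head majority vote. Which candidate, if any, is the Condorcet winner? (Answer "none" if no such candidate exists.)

none

Head-to-head results (15 voters):
Zhou vs Ruiz: Zhou wins 8–7.
Zhou vs Diaz: Zhou, 9–6.
Zhou–Hoang: Zhou 10–5.
Zhou vs Novak: Novak wins 11–4.
Ruiz vs Diaz: Ruiz wins 10–5.
Ruiz vs Hoang: Ruiz wins 11–4.
Ruiz–Novak: Ruiz 10–5.
Diaz vs Hoang: Diaz, 10–5.
Diaz–Novak: Novak 9–6.
Hoang–Novak: Novak 14–1.
No candidate is unbeaten: Zhou loses to Novak; Ruiz loses to Zhou; Diaz loses to Zhou; Hoang loses to Zhou; Novak loses to Ruiz. In particular Zhou → Ruiz → Novak → Zhou is a majority cycle — no Condorcet winner exists.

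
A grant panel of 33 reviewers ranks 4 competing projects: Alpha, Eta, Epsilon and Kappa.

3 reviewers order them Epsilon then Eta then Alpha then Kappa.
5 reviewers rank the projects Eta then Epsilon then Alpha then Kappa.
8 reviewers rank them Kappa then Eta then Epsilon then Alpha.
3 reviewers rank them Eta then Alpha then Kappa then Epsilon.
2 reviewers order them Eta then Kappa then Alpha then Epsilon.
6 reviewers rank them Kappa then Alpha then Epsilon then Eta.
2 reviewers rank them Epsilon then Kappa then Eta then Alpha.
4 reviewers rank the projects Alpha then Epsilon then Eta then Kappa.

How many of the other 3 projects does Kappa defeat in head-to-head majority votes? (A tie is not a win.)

2

Kappa against each rival (33 reviewers):
Kappa vs Alpha: Kappa preferred on 8+2+6+2 = 18 ballots; Kappa wins 18–15.
Kappa vs Eta: 8+6+2 = 16 for Kappa, 17 for Eta — Eta by 17–16.
Kappa vs Epsilon: 19 to 14, Kappa.
Kappa beats Alpha, Epsilon; loses to Eta — 2 pairwise wins.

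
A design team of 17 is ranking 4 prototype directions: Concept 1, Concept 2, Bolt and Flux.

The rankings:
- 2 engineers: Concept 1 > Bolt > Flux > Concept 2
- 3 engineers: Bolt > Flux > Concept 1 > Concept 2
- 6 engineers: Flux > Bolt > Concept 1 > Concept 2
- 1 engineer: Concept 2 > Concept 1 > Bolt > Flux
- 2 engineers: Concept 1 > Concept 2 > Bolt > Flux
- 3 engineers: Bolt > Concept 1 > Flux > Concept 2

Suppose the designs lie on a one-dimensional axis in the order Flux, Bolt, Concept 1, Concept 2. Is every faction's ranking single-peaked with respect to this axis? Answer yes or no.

Axis positions: Flux=1, Bolt=2, Concept 1=3, Concept 2=4.
Faction 1 (peak Concept 1 at position 3): ranking walks positions 3-2-1-4, expanding outward from the peak — single-peaked.
Faction 2 (peak Bolt at position 2): ranking walks positions 2-1-3-4, expanding outward from the peak — single-peaked.
Faction 3 (peak Flux at position 1): ranking walks positions 1-2-3-4, expanding outward from the peak — single-peaked.
Faction 4 (peak Concept 2 at position 4): ranking walks positions 4-3-2-1, expanding outward from the peak — single-peaked.
Faction 5 (peak Concept 1 at position 3): ranking walks positions 3-4-2-1, expanding outward from the peak — single-peaked.
Faction 6 (peak Bolt at position 2): ranking walks positions 2-3-1-4, expanding outward from the peak — single-peaked.
Every ranking is single-peaked on this axis.

yes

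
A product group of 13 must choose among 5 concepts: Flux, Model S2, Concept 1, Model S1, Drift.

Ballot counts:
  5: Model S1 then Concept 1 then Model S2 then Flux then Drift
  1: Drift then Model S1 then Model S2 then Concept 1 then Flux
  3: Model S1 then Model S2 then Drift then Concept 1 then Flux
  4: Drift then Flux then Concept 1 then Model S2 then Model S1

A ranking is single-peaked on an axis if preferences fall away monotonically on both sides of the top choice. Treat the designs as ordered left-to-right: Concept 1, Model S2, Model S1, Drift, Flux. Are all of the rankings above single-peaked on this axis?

no

Axis positions: Concept 1=1, Model S2=2, Model S1=3, Drift=4, Flux=5.
Group 1: ranking walks positions 3-1-2-5-4; Concept 1 is ranked above Model S2 even though Model S2 lies between Concept 1 and the peak Model S1 on the axis — preferences dip and rise again. Not single-peaked.
Group 2 (peak Drift at position 4): ranking walks positions 4-3-2-1-5, expanding outward from the peak — single-peaked.
Group 3 (peak Model S1 at position 3): ranking walks positions 3-2-4-1-5, expanding outward from the peak — single-peaked.
Group 4: ranking walks positions 4-5-1-2-3; Concept 1 is ranked above Model S1 even though Model S1 lies between Concept 1 and the peak Drift on the axis — preferences dip and rise again. Not single-peaked.
Group 1 violates single-peakedness, so the profile is not single-peaked on this axis.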